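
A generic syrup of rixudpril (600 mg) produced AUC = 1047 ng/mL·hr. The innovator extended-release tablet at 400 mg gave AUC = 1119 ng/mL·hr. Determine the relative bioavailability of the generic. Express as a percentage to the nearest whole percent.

F_rel = 62%

F_rel = (AUC_test/D_test) / (AUC_ref/D_ref)
      = (1047/600) / (1119/400)
      = 1.745 / 2.7975 = 0.6238 = 62.38%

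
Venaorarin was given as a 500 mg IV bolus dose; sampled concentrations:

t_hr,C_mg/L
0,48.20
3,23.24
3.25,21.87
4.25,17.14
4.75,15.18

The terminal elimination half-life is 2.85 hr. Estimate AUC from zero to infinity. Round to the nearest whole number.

AUC = 203 mg/L·hr

Trapezoidal AUC_0→4.75:
  [0→3]: (48.20+23.24)/2 × 3 = 107.16
  [3→3.25]: (23.24+21.87)/2 × 0.25 = 5.63875
  [3.25→4.25]: (21.87+17.14)/2 × 1 = 19.505
  [4.25→4.75]: (17.14+15.18)/2 × 0.5 = 8.08
  Sum = 140.38375 mg/L·hr
k_e = ln2 / t½ = 0.693147 / 2.85 = 0.2432 hr^-1
Extrapolated tail: C_last / k_e = 15.18 / 0.2432 = 62.418
AUC_0→∞ = 140.38375 + 62.418 = 202.80175 mg/L·hr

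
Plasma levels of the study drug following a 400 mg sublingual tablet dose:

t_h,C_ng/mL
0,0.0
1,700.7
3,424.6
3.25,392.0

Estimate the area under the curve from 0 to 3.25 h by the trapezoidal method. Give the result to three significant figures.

AUC = 1580 ng/mL·h

Trapezoidal AUC_0→3.25:
  [0→1]: (0.0+700.7)/2 × 1 = 350.35
  [1→3]: (700.7+424.6)/2 × 2 = 1125.3
  [3→3.25]: (424.6+392.0)/2 × 0.25 = 102.075
  Sum = 1577.725 ng/mL·h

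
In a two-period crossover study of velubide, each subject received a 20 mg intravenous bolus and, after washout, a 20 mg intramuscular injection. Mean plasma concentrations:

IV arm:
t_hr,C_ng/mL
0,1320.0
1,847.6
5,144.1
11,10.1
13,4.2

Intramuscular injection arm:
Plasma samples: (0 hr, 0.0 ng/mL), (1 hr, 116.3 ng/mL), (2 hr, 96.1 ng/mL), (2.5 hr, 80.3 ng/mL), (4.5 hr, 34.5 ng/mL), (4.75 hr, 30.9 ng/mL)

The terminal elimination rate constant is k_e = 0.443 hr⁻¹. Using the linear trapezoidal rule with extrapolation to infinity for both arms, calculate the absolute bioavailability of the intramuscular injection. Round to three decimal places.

F = 0.113

Trapezoidal AUC_0→13 (IV):
  [0→1]: (1320.0+847.6)/2 × 1 = 1083.8
  [1→5]: (847.6+144.1)/2 × 4 = 1983.4
  [5→11]: (144.1+10.1)/2 × 6 = 462.6
  [11→13]: (10.1+4.2)/2 × 2 = 14.3
  Sum = 3544.1 ng/mL·hr
IV tail: 4.2/0.443 = 9.481; AUC_iv,0→∞ = 3544.1 + 9.481 = 3553.581 ng/mL·hr
Trapezoidal AUC_0→4.75 (intramuscular injection):
  [0→1]: (0.0+116.3)/2 × 1 = 58.15
  [1→2]: (116.3+96.1)/2 × 1 = 106.2
  [2→2.5]: (96.1+80.3)/2 × 0.5 = 44.1
  [2.5→4.5]: (80.3+34.5)/2 × 2 = 114.8
  [4.5→4.75]: (34.5+30.9)/2 × 0.25 = 8.175
  Sum = 331.425 ng/mL·hr
intramuscular injection tail: 30.9/0.443 = 69.752; AUC_ev,0→∞ = 331.425 + 69.752 = 401.177 ng/mL·hr
F = (AUC_ev/D_ev)/(AUC_iv/D_iv) = (401.177/20)/(3553.581/20) = 20.05885/177.67905 = 0.1129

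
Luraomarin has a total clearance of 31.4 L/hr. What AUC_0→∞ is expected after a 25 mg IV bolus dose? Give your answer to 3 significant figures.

AUC = 0.796 mg/L·hr

AUC_0→∞ = Dose_iv / CL
        = 25 / 31.4 = 0.796178 mg/L·hr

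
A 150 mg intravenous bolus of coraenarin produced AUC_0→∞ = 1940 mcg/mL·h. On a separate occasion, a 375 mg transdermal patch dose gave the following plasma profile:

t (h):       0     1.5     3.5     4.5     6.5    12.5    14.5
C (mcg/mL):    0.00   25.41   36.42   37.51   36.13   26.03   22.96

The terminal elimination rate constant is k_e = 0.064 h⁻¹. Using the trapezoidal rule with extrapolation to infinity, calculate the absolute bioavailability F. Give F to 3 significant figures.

F = 0.162

Trapezoidal AUC_0→14.5 (transdermal patch):
  [0→1.5]: (0.00+25.41)/2 × 1.5 = 19.0575
  [1.5→3.5]: (25.41+36.42)/2 × 2 = 61.83
  [3.5→4.5]: (36.42+37.51)/2 × 1 = 36.965
  [4.5→6.5]: (37.51+36.13)/2 × 2 = 73.64
  [6.5→12.5]: (36.13+26.03)/2 × 6 = 186.48
  [12.5→14.5]: (26.03+22.96)/2 × 2 = 48.99
  Sum = 426.9625 mcg/mL·h
Tail: C_last/k_e = 22.96/0.064 = 358.750
AUC_0→∞ (transdermal patch) = 426.9625 + 358.750 = 785.7125 mcg/mL·h
F = (AUC_ev/D_ev)/(AUC_iv/D_iv) = (785.7125/375)/(1940/150) = 2.09523/12.9333 = 0.1620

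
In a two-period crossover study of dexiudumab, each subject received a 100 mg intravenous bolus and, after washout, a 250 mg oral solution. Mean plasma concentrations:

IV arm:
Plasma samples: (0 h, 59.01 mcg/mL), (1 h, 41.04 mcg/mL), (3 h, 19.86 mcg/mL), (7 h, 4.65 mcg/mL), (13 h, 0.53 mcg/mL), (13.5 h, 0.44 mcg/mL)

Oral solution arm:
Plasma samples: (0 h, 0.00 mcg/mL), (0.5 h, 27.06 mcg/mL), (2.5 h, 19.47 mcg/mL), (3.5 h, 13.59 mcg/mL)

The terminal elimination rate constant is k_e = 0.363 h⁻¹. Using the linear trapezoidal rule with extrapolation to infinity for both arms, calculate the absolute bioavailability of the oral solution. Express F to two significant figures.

F = 0.24

Trapezoidal AUC_0→13.5 (IV):
  [0→1]: (59.01+41.04)/2 × 1 = 50.025
  [1→3]: (41.04+19.86)/2 × 2 = 60.9
  [3→7]: (19.86+4.65)/2 × 4 = 49.02
  [7→13]: (4.65+0.53)/2 × 6 = 15.54
  [13→13.5]: (0.53+0.44)/2 × 0.5 = 0.2425
  Sum = 175.7275 mcg/mL·h
IV tail: 0.44/0.363 = 1.212; AUC_iv,0→∞ = 175.7275 + 1.212 = 176.9395 mcg/mL·h
Trapezoidal AUC_0→3.5 (oral solution):
  [0→0.5]: (0.00+27.06)/2 × 0.5 = 6.765
  [0.5→2.5]: (27.06+19.47)/2 × 2 = 46.53
  [2.5→3.5]: (19.47+13.59)/2 × 1 = 16.53
  Sum = 69.825 mcg/mL·h
oral solution tail: 13.59/0.363 = 37.438; AUC_ev,0→∞ = 69.825 + 37.438 = 107.263 mcg/mL·h
F = (AUC_ev/D_ev)/(AUC_iv/D_iv) = (107.263/250)/(176.9395/100) = 0.429052/1.769395 = 0.2425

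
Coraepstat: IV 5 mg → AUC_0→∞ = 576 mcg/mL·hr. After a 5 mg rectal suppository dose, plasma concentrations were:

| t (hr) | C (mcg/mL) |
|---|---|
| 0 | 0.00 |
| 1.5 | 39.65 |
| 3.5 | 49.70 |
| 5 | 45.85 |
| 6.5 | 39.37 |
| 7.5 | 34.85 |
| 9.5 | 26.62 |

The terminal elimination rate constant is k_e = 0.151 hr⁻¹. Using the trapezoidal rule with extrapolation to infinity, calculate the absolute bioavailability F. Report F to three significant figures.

F = 0.919

Trapezoidal AUC_0→9.5 (rectal suppository):
  [0→1.5]: (0.00+39.65)/2 × 1.5 = 29.7375
  [1.5→3.5]: (39.65+49.70)/2 × 2 = 89.35
  [3.5→5]: (49.70+45.85)/2 × 1.5 = 71.6625
  [5→6.5]: (45.85+39.37)/2 × 1.5 = 63.915
  [6.5→7.5]: (39.37+34.85)/2 × 1 = 37.11
  [7.5→9.5]: (34.85+26.62)/2 × 2 = 61.47
  Sum = 353.245 mcg/mL·hr
Tail: C_last/k_e = 26.62/0.151 = 176.291
AUC_0→∞ (rectal suppository) = 353.245 + 176.291 = 529.536 mcg/mL·hr
F = (AUC_ev/D_ev)/(AUC_iv/D_iv) = (529.536/5)/(576/5) = 105.9072/115.2 = 0.9193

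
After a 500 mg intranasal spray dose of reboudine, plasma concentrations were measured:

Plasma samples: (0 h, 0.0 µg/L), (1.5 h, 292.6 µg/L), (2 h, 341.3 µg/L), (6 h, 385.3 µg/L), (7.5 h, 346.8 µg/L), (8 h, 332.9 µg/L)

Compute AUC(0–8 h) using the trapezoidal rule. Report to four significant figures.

AUC = 2550 µg/L·h

Trapezoidal AUC_0→8:
  [0→1.5]: (0.0+292.6)/2 × 1.5 = 219.45
  [1.5→2]: (292.6+341.3)/2 × 0.5 = 158.475
  [2→6]: (341.3+385.3)/2 × 4 = 1453.2
  [6→7.5]: (385.3+346.8)/2 × 1.5 = 549.075
  [7.5→8]: (346.8+332.9)/2 × 0.5 = 169.925
  Sum = 2550.125 µg/L·h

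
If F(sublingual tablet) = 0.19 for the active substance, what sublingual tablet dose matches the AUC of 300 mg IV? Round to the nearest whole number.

D_sublingual = 1579 mg

For equal systemic exposure: F × D_ev = D_iv
D_ev = D_iv / F = 300 / 0.19 = 1578.95 mg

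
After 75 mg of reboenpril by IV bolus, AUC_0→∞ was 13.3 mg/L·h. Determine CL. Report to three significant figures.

CL = Dose_iv / AUC_0→∞
   = 75 / 13.3 = 5.6391 L/h

CL = 5.64 L/h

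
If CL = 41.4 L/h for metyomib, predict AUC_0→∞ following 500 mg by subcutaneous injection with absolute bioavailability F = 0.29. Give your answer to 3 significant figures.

AUC_0→∞ = F × Dose / CL
        = 0.29 × 500 / 41.4 = 3.50242 mg/L·h

AUC = 3.50 mg/L·h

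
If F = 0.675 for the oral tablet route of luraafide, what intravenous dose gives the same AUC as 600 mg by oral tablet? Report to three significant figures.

Systemic exposure from an extravascular dose = F × D_ev, so the equivalent IV dose is F × D_ev.
D_iv = F × D_ev = 0.675 × 600 = 405 mg

D_iv = 405 mg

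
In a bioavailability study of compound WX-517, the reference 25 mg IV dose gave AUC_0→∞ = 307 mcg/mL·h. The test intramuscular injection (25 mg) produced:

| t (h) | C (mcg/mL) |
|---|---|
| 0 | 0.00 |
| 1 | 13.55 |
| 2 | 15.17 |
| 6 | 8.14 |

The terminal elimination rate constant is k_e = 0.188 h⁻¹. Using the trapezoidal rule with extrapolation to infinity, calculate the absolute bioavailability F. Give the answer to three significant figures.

F = 0.362

Trapezoidal AUC_0→6 (intramuscular injection):
  [0→1]: (0.00+13.55)/2 × 1 = 6.775
  [1→2]: (13.55+15.17)/2 × 1 = 14.36
  [2→6]: (15.17+8.14)/2 × 4 = 46.62
  Sum = 67.755 mcg/mL·h
Tail: C_last/k_e = 8.14/0.188 = 43.298
AUC_0→∞ (intramuscular injection) = 67.755 + 43.298 = 111.053 mcg/mL·h
F = (AUC_ev/D_ev)/(AUC_iv/D_iv) = (111.053/25)/(307/25) = 4.44212/12.28 = 0.3617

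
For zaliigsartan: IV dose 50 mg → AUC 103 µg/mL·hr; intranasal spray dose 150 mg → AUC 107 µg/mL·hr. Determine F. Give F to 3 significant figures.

F = (AUC_ev / D_ev) / (AUC_iv / D_iv)
  = (107/150) / (103/50)
  = 0.713333 / 2.06 = 0.3463

F = 0.346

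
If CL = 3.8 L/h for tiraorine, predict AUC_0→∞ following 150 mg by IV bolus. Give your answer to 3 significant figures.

AUC = 39.5 mg/L·h

AUC_0→∞ = Dose_iv / CL
        = 150 / 3.8 = 39.4737 mg/L·h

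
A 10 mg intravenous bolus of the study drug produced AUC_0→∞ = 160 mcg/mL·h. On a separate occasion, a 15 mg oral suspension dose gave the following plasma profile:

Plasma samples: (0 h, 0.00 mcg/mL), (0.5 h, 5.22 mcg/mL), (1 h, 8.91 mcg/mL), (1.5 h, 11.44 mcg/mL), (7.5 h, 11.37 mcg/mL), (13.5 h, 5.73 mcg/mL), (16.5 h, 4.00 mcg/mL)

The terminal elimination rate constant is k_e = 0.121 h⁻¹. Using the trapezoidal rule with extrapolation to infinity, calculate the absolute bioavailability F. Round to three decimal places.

F = 0.739

Trapezoidal AUC_0→16.5 (oral suspension):
  [0→0.5]: (0.00+5.22)/2 × 0.5 = 1.305
  [0.5→1]: (5.22+8.91)/2 × 0.5 = 3.5325
  [1→1.5]: (8.91+11.44)/2 × 0.5 = 5.0875
  [1.5→7.5]: (11.44+11.37)/2 × 6 = 68.43
  [7.5→13.5]: (11.37+5.73)/2 × 6 = 51.3
  [13.5→16.5]: (5.73+4.00)/2 × 3 = 14.595
  Sum = 144.25 mcg/mL·h
Tail: C_last/k_e = 4.00/0.121 = 33.058
AUC_0→∞ (oral suspension) = 144.25 + 33.058 = 177.308 mcg/mL·h
F = (AUC_ev/D_ev)/(AUC_iv/D_iv) = (177.308/15)/(160/10) = 11.8205/16 = 0.7388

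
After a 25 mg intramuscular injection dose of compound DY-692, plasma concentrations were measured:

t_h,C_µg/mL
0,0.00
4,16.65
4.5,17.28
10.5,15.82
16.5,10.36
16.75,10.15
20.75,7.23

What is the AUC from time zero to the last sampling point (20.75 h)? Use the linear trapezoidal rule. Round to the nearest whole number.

AUC = 257 µg/mL·h

Trapezoidal AUC_0→20.75:
  [0→4]: (0.00+16.65)/2 × 4 = 33.3
  [4→4.5]: (16.65+17.28)/2 × 0.5 = 8.4825
  [4.5→10.5]: (17.28+15.82)/2 × 6 = 99.3
  [10.5→16.5]: (15.82+10.36)/2 × 6 = 78.54
  [16.5→16.75]: (10.36+10.15)/2 × 0.25 = 2.56375
  [16.75→20.75]: (10.15+7.23)/2 × 4 = 34.76
  Sum = 256.94625 µg/mL·h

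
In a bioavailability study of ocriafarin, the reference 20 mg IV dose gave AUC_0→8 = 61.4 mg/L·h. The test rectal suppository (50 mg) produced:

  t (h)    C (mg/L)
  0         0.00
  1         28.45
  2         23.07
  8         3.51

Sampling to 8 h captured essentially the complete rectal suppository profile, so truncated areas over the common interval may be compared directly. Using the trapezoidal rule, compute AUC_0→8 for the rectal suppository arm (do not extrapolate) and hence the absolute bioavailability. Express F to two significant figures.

Trapezoidal AUC_0→8 (rectal suppository):
  [0→1]: (0.00+28.45)/2 × 1 = 14.225
  [1→2]: (28.45+23.07)/2 × 1 = 25.76
  [2→8]: (23.07+3.51)/2 × 6 = 79.74
  Sum = 119.725 mg/L·h
F = (AUC_ev/D_ev)/(AUC_iv/D_iv) = (119.725/50)/(61.4/20) = 2.3945/3.07 = 0.7800

F = 0.78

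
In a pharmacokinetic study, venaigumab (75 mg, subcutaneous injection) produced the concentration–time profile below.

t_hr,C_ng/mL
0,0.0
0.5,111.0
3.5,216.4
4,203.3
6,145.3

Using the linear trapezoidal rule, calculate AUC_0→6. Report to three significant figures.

AUC = 972 ng/mL·hr

Trapezoidal AUC_0→6:
  [0→0.5]: (0.0+111.0)/2 × 0.5 = 27.75
  [0.5→3.5]: (111.0+216.4)/2 × 3 = 491.1
  [3.5→4]: (216.4+203.3)/2 × 0.5 = 104.925
  [4→6]: (203.3+145.3)/2 × 2 = 348.6
  Sum = 972.375 ng/mL·hr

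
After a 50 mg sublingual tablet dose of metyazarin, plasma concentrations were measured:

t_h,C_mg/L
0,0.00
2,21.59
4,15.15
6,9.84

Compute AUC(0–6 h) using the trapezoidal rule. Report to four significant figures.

AUC = 83.32 mg/L·h

Trapezoidal AUC_0→6:
  [0→2]: (0.00+21.59)/2 × 2 = 21.59
  [2→4]: (21.59+15.15)/2 × 2 = 36.74
  [4→6]: (15.15+9.84)/2 × 2 = 24.99
  Sum = 83.32 mg/L·h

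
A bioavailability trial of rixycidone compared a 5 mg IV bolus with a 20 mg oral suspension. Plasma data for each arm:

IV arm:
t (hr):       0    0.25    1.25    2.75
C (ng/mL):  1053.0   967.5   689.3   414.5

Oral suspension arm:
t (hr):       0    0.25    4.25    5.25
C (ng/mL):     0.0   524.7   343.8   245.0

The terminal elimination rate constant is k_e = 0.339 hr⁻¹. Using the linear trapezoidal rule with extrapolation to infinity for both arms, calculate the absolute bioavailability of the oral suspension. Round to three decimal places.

Trapezoidal AUC_0→2.75 (IV):
  [0→0.25]: (1053.0+967.5)/2 × 0.25 = 252.5625
  [0.25→1.25]: (967.5+689.3)/2 × 1 = 828.4
  [1.25→2.75]: (689.3+414.5)/2 × 1.5 = 827.85
  Sum = 1908.8125 ng/mL·hr
IV tail: 414.5/0.339 = 1222.714; AUC_iv,0→∞ = 1908.8125 + 1222.714 = 3131.5265 ng/mL·hr
Trapezoidal AUC_0→5.25 (oral suspension):
  [0→0.25]: (0.0+524.7)/2 × 0.25 = 65.5875
  [0.25→4.25]: (524.7+343.8)/2 × 4 = 1737.0
  [4.25→5.25]: (343.8+245.0)/2 × 1 = 294.4
  Sum = 2096.9875 ng/mL·hr
oral suspension tail: 245.0/0.339 = 722.714; AUC_ev,0→∞ = 2096.9875 + 722.714 = 2819.7015 ng/mL·hr
F = (AUC_ev/D_ev)/(AUC_iv/D_iv) = (2819.7015/20)/(3131.5265/5) = 140.985/626.3053 = 0.2251

F = 0.225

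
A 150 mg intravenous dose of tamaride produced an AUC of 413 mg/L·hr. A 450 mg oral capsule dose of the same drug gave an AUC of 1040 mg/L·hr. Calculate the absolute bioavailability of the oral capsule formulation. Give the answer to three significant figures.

F = 0.839

F = (AUC_ev / D_ev) / (AUC_iv / D_iv)
  = (1040/450) / (413/150)
  = 2.31111 / 2.75333 = 0.8394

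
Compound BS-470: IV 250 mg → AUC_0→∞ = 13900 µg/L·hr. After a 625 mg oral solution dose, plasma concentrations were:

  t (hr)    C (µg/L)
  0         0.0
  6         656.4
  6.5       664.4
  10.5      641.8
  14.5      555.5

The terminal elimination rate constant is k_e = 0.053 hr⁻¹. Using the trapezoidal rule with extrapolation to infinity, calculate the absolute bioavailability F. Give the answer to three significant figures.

F = 0.512

Trapezoidal AUC_0→14.5 (oral solution):
  [0→6]: (0.0+656.4)/2 × 6 = 1969.2
  [6→6.5]: (656.4+664.4)/2 × 0.5 = 330.2
  [6.5→10.5]: (664.4+641.8)/2 × 4 = 2612.4
  [10.5→14.5]: (641.8+555.5)/2 × 4 = 2394.6
  Sum = 7306.4 µg/L·hr
Tail: C_last/k_e = 555.5/0.053 = 10481.132
AUC_0→∞ (oral solution) = 7306.4 + 10481.132 = 17787.532 µg/L·hr
F = (AUC_ev/D_ev)/(AUC_iv/D_iv) = (17787.532/625)/(13900/250) = 28.4601/55.6 = 0.5119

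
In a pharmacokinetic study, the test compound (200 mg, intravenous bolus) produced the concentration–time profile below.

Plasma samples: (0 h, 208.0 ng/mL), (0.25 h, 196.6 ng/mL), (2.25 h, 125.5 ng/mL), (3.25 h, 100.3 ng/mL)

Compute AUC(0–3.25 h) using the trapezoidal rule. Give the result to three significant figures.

Trapezoidal AUC_0→3.25:
  [0→0.25]: (208.0+196.6)/2 × 0.25 = 50.575
  [0.25→2.25]: (196.6+125.5)/2 × 2 = 322.1
  [2.25→3.25]: (125.5+100.3)/2 × 1 = 112.9
  Sum = 485.575 ng/mL·h

AUC = 486 ng/mL·h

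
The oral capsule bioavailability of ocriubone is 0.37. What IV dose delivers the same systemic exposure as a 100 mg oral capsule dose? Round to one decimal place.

D_iv = 37.0 mg

Systemic exposure from an extravascular dose = F × D_ev, so the equivalent IV dose is F × D_ev.
D_iv = F × D_ev = 0.37 × 100 = 37 mg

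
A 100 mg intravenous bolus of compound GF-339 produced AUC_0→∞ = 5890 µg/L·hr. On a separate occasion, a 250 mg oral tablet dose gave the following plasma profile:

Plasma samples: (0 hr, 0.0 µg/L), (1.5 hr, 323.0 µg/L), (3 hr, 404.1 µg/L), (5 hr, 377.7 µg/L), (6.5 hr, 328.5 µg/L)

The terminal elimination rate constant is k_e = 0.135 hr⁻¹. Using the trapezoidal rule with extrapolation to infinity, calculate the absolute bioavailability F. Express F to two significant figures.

Trapezoidal AUC_0→6.5 (oral tablet):
  [0→1.5]: (0.0+323.0)/2 × 1.5 = 242.25
  [1.5→3]: (323.0+404.1)/2 × 1.5 = 545.325
  [3→5]: (404.1+377.7)/2 × 2 = 781.8
  [5→6.5]: (377.7+328.5)/2 × 1.5 = 529.65
  Sum = 2099.025 µg/L·hr
Tail: C_last/k_e = 328.5/0.135 = 2433.333
AUC_0→∞ (oral tablet) = 2099.025 + 2433.333 = 4532.358 µg/L·hr
F = (AUC_ev/D_ev)/(AUC_iv/D_iv) = (4532.358/250)/(5890/100) = 18.129432/58.9 = 0.3078

F = 0.31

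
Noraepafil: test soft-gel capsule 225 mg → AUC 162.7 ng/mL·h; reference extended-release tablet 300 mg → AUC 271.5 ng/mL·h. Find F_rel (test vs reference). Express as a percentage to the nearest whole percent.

F_rel = 80%

F_rel = (AUC_test/D_test) / (AUC_ref/D_ref)
      = (162.7/225) / (271.5/300)
      = 0.723111 / 0.905 = 0.7990 = 79.90%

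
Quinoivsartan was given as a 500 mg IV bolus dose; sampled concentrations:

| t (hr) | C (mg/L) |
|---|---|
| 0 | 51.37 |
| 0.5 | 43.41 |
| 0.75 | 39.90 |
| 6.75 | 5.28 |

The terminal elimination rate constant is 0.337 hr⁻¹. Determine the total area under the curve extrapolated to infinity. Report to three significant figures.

AUC = 185 mg/L·hr

Trapezoidal AUC_0→6.75:
  [0→0.5]: (51.37+43.41)/2 × 0.5 = 23.695
  [0.5→0.75]: (43.41+39.90)/2 × 0.25 = 10.41375
  [0.75→6.75]: (39.90+5.28)/2 × 6 = 135.54
  Sum = 169.64875 mg/L·hr
Extrapolated tail: C_last / k_e = 5.28 / 0.337 = 15.668
AUC_0→∞ = 169.64875 + 15.668 = 185.31675 mg/L·hr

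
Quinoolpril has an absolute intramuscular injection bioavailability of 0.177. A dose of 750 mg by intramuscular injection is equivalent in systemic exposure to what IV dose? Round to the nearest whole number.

D_iv = 133 mg

Systemic exposure from an extravascular dose = F × D_ev, so the equivalent IV dose is F × D_ev.
D_iv = F × D_ev = 0.177 × 750 = 132.75 mg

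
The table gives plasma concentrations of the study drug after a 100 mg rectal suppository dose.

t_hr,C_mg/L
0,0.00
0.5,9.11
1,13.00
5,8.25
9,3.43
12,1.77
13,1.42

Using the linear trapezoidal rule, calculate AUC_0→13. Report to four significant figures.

Trapezoidal AUC_0→13:
  [0→0.5]: (0.00+9.11)/2 × 0.5 = 2.2775
  [0.5→1]: (9.11+13.00)/2 × 0.5 = 5.5275
  [1→5]: (13.00+8.25)/2 × 4 = 42.5
  [5→9]: (8.25+3.43)/2 × 4 = 23.36
  [9→12]: (3.43+1.77)/2 × 3 = 7.8
  [12→13]: (1.77+1.42)/2 × 1 = 1.595
  Sum = 83.06 mg/L·hr

AUC = 83.06 mg/L·hr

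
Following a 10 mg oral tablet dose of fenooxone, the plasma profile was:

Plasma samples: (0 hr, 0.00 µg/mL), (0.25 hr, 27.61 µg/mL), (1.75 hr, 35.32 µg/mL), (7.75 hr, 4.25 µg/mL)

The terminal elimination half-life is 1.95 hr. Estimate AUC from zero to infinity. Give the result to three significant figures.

Trapezoidal AUC_0→7.75:
  [0→0.25]: (0.00+27.61)/2 × 0.25 = 3.45125
  [0.25→1.75]: (27.61+35.32)/2 × 1.5 = 47.1975
  [1.75→7.75]: (35.32+4.25)/2 × 6 = 118.71
  Sum = 169.35875 µg/mL·hr
k_e = ln2 / t½ = 0.693147 / 1.95 = 0.3555 hr^-1
Extrapolated tail: C_last / k_e = 4.25 / 0.3555 = 11.955
AUC_0→∞ = 169.35875 + 11.955 = 181.31375 µg/mL·hr

AUC = 181 µg/mL·hr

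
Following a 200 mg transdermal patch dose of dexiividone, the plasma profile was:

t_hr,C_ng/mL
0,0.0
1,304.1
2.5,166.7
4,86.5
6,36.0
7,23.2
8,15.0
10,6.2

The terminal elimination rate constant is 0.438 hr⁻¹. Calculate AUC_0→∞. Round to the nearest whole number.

AUC = 902 ng/mL·hr

Trapezoidal AUC_0→10:
  [0→1]: (0.0+304.1)/2 × 1 = 152.05
  [1→2.5]: (304.1+166.7)/2 × 1.5 = 353.1
  [2.5→4]: (166.7+86.5)/2 × 1.5 = 189.9
  [4→6]: (86.5+36.0)/2 × 2 = 122.5
  [6→7]: (36.0+23.2)/2 × 1 = 29.6
  [7→8]: (23.2+15.0)/2 × 1 = 19.1
  [8→10]: (15.0+6.2)/2 × 2 = 21.2
  Sum = 887.45 ng/mL·hr
Extrapolated tail: C_last / k_e = 6.2 / 0.438 = 14.155
AUC_0→∞ = 887.45 + 14.155 = 901.605 ng/mL·hr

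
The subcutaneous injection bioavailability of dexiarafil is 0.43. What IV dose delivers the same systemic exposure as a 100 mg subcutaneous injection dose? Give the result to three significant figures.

Systemic exposure from an extravascular dose = F × D_ev, so the equivalent IV dose is F × D_ev.
D_iv = F × D_ev = 0.43 × 100 = 43 mg

D_iv = 43.0 mg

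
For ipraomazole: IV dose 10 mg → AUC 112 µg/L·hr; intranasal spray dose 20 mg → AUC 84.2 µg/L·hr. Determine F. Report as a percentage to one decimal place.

F = (AUC_ev / D_ev) / (AUC_iv / D_iv)
  = (84.2/20) / (112/10)
  = 4.21 / 11.2 = 0.3759
  = 37.59%

F = 37.6%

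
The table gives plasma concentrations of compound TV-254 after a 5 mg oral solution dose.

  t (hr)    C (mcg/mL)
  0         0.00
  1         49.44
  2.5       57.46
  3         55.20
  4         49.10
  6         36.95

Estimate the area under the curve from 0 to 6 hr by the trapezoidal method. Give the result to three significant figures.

AUC = 271 mcg/mL·hr

Trapezoidal AUC_0→6:
  [0→1]: (0.00+49.44)/2 × 1 = 24.72
  [1→2.5]: (49.44+57.46)/2 × 1.5 = 80.175
  [2.5→3]: (57.46+55.20)/2 × 0.5 = 28.165
  [3→4]: (55.20+49.10)/2 × 1 = 52.15
  [4→6]: (49.10+36.95)/2 × 2 = 86.05
  Sum = 271.26 mcg/mL·hr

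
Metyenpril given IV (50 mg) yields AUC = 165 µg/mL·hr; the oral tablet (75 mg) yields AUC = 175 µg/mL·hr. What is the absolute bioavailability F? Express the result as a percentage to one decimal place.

F = 70.7%

F = (AUC_ev / D_ev) / (AUC_iv / D_iv)
  = (175/75) / (165/50)
  = 2.33333 / 3.3 = 0.7071
  = 70.71%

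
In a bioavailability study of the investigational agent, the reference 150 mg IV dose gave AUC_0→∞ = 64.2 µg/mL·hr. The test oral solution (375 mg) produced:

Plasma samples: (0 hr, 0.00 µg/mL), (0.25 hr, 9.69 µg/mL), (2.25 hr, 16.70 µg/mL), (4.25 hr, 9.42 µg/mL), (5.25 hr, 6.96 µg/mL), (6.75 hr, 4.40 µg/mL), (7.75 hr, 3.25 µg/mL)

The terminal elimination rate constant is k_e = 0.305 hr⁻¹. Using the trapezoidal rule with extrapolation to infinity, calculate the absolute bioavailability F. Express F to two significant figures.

F = 0.53

Trapezoidal AUC_0→7.75 (oral solution):
  [0→0.25]: (0.00+9.69)/2 × 0.25 = 1.21125
  [0.25→2.25]: (9.69+16.70)/2 × 2 = 26.39
  [2.25→4.25]: (16.70+9.42)/2 × 2 = 26.12
  [4.25→5.25]: (9.42+6.96)/2 × 1 = 8.19
  [5.25→6.75]: (6.96+4.40)/2 × 1.5 = 8.52
  [6.75→7.75]: (4.40+3.25)/2 × 1 = 3.825
  Sum = 74.25625 µg/mL·hr
Tail: C_last/k_e = 3.25/0.305 = 10.656
AUC_0→∞ (oral solution) = 74.25625 + 10.656 = 84.91225 µg/mL·hr
F = (AUC_ev/D_ev)/(AUC_iv/D_iv) = (84.91225/375)/(64.2/150) = 0.226433/0.428 = 0.5290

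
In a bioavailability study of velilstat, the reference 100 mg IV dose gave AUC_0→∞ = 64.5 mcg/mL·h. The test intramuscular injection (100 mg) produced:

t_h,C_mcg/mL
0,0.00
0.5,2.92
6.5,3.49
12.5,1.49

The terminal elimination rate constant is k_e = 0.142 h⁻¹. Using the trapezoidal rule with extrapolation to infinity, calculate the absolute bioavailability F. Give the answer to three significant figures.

F = 0.704

Trapezoidal AUC_0→12.5 (intramuscular injection):
  [0→0.5]: (0.00+2.92)/2 × 0.5 = 0.73
  [0.5→6.5]: (2.92+3.49)/2 × 6 = 19.23
  [6.5→12.5]: (3.49+1.49)/2 × 6 = 14.94
  Sum = 34.9 mcg/mL·h
Tail: C_last/k_e = 1.49/0.142 = 10.493
AUC_0→∞ (intramuscular injection) = 34.9 + 10.493 = 45.393 mcg/mL·h
F = (AUC_ev/D_ev)/(AUC_iv/D_iv) = (45.393/100)/(64.5/100) = 0.45393/0.645 = 0.7038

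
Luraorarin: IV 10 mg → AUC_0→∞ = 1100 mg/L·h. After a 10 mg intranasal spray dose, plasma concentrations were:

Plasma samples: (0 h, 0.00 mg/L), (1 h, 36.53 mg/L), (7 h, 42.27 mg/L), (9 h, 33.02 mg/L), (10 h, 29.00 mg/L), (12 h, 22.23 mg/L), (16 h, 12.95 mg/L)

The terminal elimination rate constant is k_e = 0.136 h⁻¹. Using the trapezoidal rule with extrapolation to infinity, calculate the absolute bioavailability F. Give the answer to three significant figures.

Trapezoidal AUC_0→16 (intranasal spray):
  [0→1]: (0.00+36.53)/2 × 1 = 18.265
  [1→7]: (36.53+42.27)/2 × 6 = 236.4
  [7→9]: (42.27+33.02)/2 × 2 = 75.29
  [9→10]: (33.02+29.00)/2 × 1 = 31.01
  [10→12]: (29.00+22.23)/2 × 2 = 51.23
  [12→16]: (22.23+12.95)/2 × 4 = 70.36
  Sum = 482.555 mg/L·h
Tail: C_last/k_e = 12.95/0.136 = 95.221
AUC_0→∞ (intranasal spray) = 482.555 + 95.221 = 577.776 mg/L·h
F = (AUC_ev/D_ev)/(AUC_iv/D_iv) = (577.776/10)/(1100/10) = 57.7776/110 = 0.5253

F = 0.525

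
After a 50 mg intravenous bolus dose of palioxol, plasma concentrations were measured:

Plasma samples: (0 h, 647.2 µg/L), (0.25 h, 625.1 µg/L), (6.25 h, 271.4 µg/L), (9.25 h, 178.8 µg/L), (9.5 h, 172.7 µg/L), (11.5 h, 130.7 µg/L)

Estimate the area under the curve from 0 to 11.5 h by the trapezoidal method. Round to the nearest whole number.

Trapezoidal AUC_0→11.5:
  [0→0.25]: (647.2+625.1)/2 × 0.25 = 159.0375
  [0.25→6.25]: (625.1+271.4)/2 × 6 = 2689.5
  [6.25→9.25]: (271.4+178.8)/2 × 3 = 675.3
  [9.25→9.5]: (178.8+172.7)/2 × 0.25 = 43.9375
  [9.5→11.5]: (172.7+130.7)/2 × 2 = 303.4
  Sum = 3871.175 µg/L·h

AUC = 3871 µg/L·h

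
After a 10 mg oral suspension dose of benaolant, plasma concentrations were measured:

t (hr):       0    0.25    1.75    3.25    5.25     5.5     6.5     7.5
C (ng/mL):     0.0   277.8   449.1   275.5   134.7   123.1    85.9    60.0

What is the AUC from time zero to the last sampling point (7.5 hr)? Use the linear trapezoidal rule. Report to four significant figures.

Trapezoidal AUC_0→7.5:
  [0→0.25]: (0.0+277.8)/2 × 0.25 = 34.725
  [0.25→1.75]: (277.8+449.1)/2 × 1.5 = 545.175
  [1.75→3.25]: (449.1+275.5)/2 × 1.5 = 543.45
  [3.25→5.25]: (275.5+134.7)/2 × 2 = 410.2
  [5.25→5.5]: (134.7+123.1)/2 × 0.25 = 32.225
  [5.5→6.5]: (123.1+85.9)/2 × 1 = 104.5
  [6.5→7.5]: (85.9+60.0)/2 × 1 = 72.95
  Sum = 1743.225 ng/mL·hr

AUC = 1743 ng/mL·hr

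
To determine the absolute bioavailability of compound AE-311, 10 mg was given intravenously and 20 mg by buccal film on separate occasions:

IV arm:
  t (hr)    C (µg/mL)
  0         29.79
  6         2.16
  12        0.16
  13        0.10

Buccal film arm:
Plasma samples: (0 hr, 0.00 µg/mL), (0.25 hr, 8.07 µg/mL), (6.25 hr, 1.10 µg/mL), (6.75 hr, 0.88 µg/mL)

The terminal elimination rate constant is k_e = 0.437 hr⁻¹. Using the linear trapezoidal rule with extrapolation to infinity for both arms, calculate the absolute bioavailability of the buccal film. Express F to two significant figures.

F = 0.15

Trapezoidal AUC_0→13 (IV):
  [0→6]: (29.79+2.16)/2 × 6 = 95.85
  [6→12]: (2.16+0.16)/2 × 6 = 6.96
  [12→13]: (0.16+0.10)/2 × 1 = 0.13
  Sum = 102.94 µg/mL·hr
IV tail: 0.10/0.437 = 0.229; AUC_iv,0→∞ = 102.94 + 0.229 = 103.169 µg/mL·hr
Trapezoidal AUC_0→6.75 (buccal film):
  [0→0.25]: (0.00+8.07)/2 × 0.25 = 1.00875
  [0.25→6.25]: (8.07+1.10)/2 × 6 = 27.51
  [6.25→6.75]: (1.10+0.88)/2 × 0.5 = 0.495
  Sum = 29.01375 µg/mL·hr
buccal film tail: 0.88/0.437 = 2.014; AUC_ev,0→∞ = 29.01375 + 2.014 = 31.02775 µg/mL·hr
F = (AUC_ev/D_ev)/(AUC_iv/D_iv) = (31.02775/20)/(103.169/10) = 1.5513875/10.3169 = 0.1504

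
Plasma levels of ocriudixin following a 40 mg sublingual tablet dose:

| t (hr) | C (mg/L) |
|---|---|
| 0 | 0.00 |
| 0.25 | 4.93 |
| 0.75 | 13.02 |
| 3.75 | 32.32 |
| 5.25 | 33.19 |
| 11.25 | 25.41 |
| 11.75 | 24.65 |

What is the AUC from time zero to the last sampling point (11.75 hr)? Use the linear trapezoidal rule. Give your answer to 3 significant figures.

AUC = 311 mg/L·hr

Trapezoidal AUC_0→11.75:
  [0→0.25]: (0.00+4.93)/2 × 0.25 = 0.61625
  [0.25→0.75]: (4.93+13.02)/2 × 0.5 = 4.4875
  [0.75→3.75]: (13.02+32.32)/2 × 3 = 68.01
  [3.75→5.25]: (32.32+33.19)/2 × 1.5 = 49.1325
  [5.25→11.25]: (33.19+25.41)/2 × 6 = 175.8
  [11.25→11.75]: (25.41+24.65)/2 × 0.5 = 12.515
  Sum = 310.56125 mg/L·hr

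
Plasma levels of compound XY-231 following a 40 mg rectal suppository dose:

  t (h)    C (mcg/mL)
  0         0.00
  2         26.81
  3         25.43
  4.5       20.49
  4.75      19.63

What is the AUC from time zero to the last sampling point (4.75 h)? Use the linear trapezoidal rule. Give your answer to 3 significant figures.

AUC = 92.4 mcg/mL·h

Trapezoidal AUC_0→4.75:
  [0→2]: (0.00+26.81)/2 × 2 = 26.81
  [2→3]: (26.81+25.43)/2 × 1 = 26.12
  [3→4.5]: (25.43+20.49)/2 × 1.5 = 34.44
  [4.5→4.75]: (20.49+19.63)/2 × 0.25 = 5.015
  Sum = 92.385 mcg/mL·h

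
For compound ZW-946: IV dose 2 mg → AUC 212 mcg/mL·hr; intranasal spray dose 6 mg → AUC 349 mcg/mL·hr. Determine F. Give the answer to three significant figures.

F = 0.549

F = (AUC_ev / D_ev) / (AUC_iv / D_iv)
  = (349/6) / (212/2)
  = 58.1667 / 106 = 0.5487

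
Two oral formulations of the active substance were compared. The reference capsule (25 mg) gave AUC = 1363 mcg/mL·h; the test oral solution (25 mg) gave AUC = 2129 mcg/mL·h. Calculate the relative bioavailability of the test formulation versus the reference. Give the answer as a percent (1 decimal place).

F_rel = 156.2%

F_rel = (AUC_test/D_test) / (AUC_ref/D_ref)
      = (2129/25) / (1363/25)
      = 85.16 / 54.52 = 1.5620 = 156.20%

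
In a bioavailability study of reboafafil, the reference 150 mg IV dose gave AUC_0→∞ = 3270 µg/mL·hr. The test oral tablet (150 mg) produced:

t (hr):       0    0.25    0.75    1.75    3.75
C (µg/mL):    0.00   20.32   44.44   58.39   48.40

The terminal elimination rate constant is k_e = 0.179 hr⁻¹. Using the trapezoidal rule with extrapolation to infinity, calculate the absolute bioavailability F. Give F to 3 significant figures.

Trapezoidal AUC_0→3.75 (oral tablet):
  [0→0.25]: (0.00+20.32)/2 × 0.25 = 2.54
  [0.25→0.75]: (20.32+44.44)/2 × 0.5 = 16.19
  [0.75→1.75]: (44.44+58.39)/2 × 1 = 51.415
  [1.75→3.75]: (58.39+48.40)/2 × 2 = 106.79
  Sum = 176.935 µg/mL·hr
Tail: C_last/k_e = 48.40/0.179 = 270.391
AUC_0→∞ (oral tablet) = 176.935 + 270.391 = 447.326 µg/mL·hr
F = (AUC_ev/D_ev)/(AUC_iv/D_iv) = (447.326/150)/(3270/150) = 2.98217/21.8 = 0.1368

F = 0.137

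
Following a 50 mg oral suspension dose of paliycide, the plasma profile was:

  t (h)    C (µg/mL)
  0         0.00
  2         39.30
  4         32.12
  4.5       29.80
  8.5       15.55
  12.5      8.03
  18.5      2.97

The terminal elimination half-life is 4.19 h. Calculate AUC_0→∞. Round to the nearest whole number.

AUC = 315 µg/mL·h

Trapezoidal AUC_0→18.5:
  [0→2]: (0.00+39.30)/2 × 2 = 39.3
  [2→4]: (39.30+32.12)/2 × 2 = 71.42
  [4→4.5]: (32.12+29.80)/2 × 0.5 = 15.48
  [4.5→8.5]: (29.80+15.55)/2 × 4 = 90.7
  [8.5→12.5]: (15.55+8.03)/2 × 4 = 47.16
  [12.5→18.5]: (8.03+2.97)/2 × 6 = 33.0
  Sum = 297.06 µg/mL·h
k_e = ln2 / t½ = 0.693147 / 4.19 = 0.1654 h^-1
Extrapolated tail: C_last / k_e = 2.97 / 0.1654 = 17.956
AUC_0→∞ = 297.06 + 17.956 = 315.016 µg/mL·h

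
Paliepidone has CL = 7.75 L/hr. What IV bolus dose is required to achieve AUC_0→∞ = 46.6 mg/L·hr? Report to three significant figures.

Dose = 361 mg

Dose_iv = CL × AUC_0→∞
     = 7.75 × 46.6 = 361.15 mg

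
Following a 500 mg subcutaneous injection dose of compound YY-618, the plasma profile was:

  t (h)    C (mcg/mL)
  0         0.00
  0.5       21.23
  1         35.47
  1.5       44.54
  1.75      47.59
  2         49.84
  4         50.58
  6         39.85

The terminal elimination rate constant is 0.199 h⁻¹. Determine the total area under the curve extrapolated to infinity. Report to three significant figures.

Trapezoidal AUC_0→6:
  [0→0.5]: (0.00+21.23)/2 × 0.5 = 5.3075
  [0.5→1]: (21.23+35.47)/2 × 0.5 = 14.175
  [1→1.5]: (35.47+44.54)/2 × 0.5 = 20.0025
  [1.5→1.75]: (44.54+47.59)/2 × 0.25 = 11.51625
  [1.75→2]: (47.59+49.84)/2 × 0.25 = 12.17875
  [2→4]: (49.84+50.58)/2 × 2 = 100.42
  [4→6]: (50.58+39.85)/2 × 2 = 90.43
  Sum = 254.03 mcg/mL·h
Extrapolated tail: C_last / k_e = 39.85 / 0.199 = 200.251
AUC_0→∞ = 254.03 + 200.251 = 454.281 mcg/mL·h

AUC = 454 mcg/mL·h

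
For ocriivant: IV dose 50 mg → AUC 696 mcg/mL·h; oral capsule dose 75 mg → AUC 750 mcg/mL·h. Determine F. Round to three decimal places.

F = (AUC_ev / D_ev) / (AUC_iv / D_iv)
  = (750/75) / (696/50)
  = 10 / 13.92 = 0.7184

F = 0.718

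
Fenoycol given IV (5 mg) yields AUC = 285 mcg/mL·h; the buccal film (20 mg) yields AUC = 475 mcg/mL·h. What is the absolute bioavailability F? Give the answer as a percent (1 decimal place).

F = (AUC_ev / D_ev) / (AUC_iv / D_iv)
  = (475/20) / (285/5)
  = 23.75 / 57 = 0.4167
  = 41.67%

F = 41.7%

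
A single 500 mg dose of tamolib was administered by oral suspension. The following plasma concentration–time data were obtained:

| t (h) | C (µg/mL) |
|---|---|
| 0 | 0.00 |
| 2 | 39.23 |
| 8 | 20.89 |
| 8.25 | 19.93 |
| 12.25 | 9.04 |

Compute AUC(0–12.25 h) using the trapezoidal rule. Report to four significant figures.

Trapezoidal AUC_0→12.25:
  [0→2]: (0.00+39.23)/2 × 2 = 39.23
  [2→8]: (39.23+20.89)/2 × 6 = 180.36
  [8→8.25]: (20.89+19.93)/2 × 0.25 = 5.1025
  [8.25→12.25]: (19.93+9.04)/2 × 4 = 57.94
  Sum = 282.6325 µg/mL·h

AUC = 282.6 µg/mL·h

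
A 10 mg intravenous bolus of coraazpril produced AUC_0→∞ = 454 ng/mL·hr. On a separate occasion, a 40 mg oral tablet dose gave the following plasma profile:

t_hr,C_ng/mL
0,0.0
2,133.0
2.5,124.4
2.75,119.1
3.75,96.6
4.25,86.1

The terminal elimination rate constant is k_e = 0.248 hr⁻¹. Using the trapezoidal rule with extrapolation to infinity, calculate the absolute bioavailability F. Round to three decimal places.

F = 0.401

Trapezoidal AUC_0→4.25 (oral tablet):
  [0→2]: (0.0+133.0)/2 × 2 = 133.0
  [2→2.5]: (133.0+124.4)/2 × 0.5 = 64.35
  [2.5→2.75]: (124.4+119.1)/2 × 0.25 = 30.4375
  [2.75→3.75]: (119.1+96.6)/2 × 1 = 107.85
  [3.75→4.25]: (96.6+86.1)/2 × 0.5 = 45.675
  Sum = 381.3125 ng/mL·hr
Tail: C_last/k_e = 86.1/0.248 = 347.177
AUC_0→∞ (oral tablet) = 381.3125 + 347.177 = 728.4895 ng/mL·hr
F = (AUC_ev/D_ev)/(AUC_iv/D_iv) = (728.4895/40)/(454/10) = 18.2122/45.4 = 0.4011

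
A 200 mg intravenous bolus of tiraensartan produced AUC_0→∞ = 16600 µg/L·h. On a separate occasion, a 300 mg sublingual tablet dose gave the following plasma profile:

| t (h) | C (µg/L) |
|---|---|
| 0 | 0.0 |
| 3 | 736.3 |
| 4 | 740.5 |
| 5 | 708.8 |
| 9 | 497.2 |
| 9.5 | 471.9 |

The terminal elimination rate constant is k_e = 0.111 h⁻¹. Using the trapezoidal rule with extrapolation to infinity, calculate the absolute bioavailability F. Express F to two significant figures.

Trapezoidal AUC_0→9.5 (sublingual tablet):
  [0→3]: (0.0+736.3)/2 × 3 = 1104.45
  [3→4]: (736.3+740.5)/2 × 1 = 738.4
  [4→5]: (740.5+708.8)/2 × 1 = 724.65
  [5→9]: (708.8+497.2)/2 × 4 = 2412.0
  [9→9.5]: (497.2+471.9)/2 × 0.5 = 242.275
  Sum = 5221.775 µg/L·h
Tail: C_last/k_e = 471.9/0.111 = 4251.351
AUC_0→∞ (sublingual tablet) = 5221.775 + 4251.351 = 9473.126 µg/L·h
F = (AUC_ev/D_ev)/(AUC_iv/D_iv) = (9473.126/300)/(16600/200) = 31.5771/83 = 0.3804

F = 0.38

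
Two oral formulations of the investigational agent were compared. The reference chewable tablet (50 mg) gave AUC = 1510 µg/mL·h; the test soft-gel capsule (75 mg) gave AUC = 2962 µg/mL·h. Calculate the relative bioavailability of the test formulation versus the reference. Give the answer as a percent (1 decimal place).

F_rel = 130.8%

F_rel = (AUC_test/D_test) / (AUC_ref/D_ref)
      = (2962/75) / (1510/50)
      = 39.4933 / 30.2 = 1.3077 = 130.77%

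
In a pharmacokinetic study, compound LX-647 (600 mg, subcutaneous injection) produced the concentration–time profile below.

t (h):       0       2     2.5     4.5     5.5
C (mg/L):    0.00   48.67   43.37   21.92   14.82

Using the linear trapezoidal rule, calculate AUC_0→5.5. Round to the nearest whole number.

AUC = 155 mg/L·h

Trapezoidal AUC_0→5.5:
  [0→2]: (0.00+48.67)/2 × 2 = 48.67
  [2→2.5]: (48.67+43.37)/2 × 0.5 = 23.01
  [2.5→4.5]: (43.37+21.92)/2 × 2 = 65.29
  [4.5→5.5]: (21.92+14.82)/2 × 1 = 18.37
  Sum = 155.34 mg/L·h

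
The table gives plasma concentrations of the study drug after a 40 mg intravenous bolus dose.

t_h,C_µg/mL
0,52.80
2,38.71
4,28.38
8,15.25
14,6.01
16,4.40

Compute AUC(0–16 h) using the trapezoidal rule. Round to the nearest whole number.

AUC = 320 µg/mL·h

Trapezoidal AUC_0→16:
  [0→2]: (52.80+38.71)/2 × 2 = 91.51
  [2→4]: (38.71+28.38)/2 × 2 = 67.09
  [4→8]: (28.38+15.25)/2 × 4 = 87.26
  [8→14]: (15.25+6.01)/2 × 6 = 63.78
  [14→16]: (6.01+4.40)/2 × 2 = 10.41
  Sum = 320.05 µg/mL·h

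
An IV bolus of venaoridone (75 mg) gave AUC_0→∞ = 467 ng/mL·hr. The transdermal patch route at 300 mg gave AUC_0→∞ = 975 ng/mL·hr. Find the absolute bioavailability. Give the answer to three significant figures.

F = (AUC_ev / D_ev) / (AUC_iv / D_iv)
  = (975/300) / (467/75)
  = 3.25 / 6.22667 = 0.5219

F = 0.522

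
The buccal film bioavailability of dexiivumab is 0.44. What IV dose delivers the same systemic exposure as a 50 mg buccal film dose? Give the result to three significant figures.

D_iv = 22.0 mg

Systemic exposure from an extravascular dose = F × D_ev, so the equivalent IV dose is F × D_ev.
D_iv = F × D_ev = 0.44 × 50 = 22 mg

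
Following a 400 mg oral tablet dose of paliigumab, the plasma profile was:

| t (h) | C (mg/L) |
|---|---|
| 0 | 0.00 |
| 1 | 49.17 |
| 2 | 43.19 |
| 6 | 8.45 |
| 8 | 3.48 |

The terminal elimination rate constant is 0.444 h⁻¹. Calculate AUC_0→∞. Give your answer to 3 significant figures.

Trapezoidal AUC_0→8:
  [0→1]: (0.00+49.17)/2 × 1 = 24.585
  [1→2]: (49.17+43.19)/2 × 1 = 46.18
  [2→6]: (43.19+8.45)/2 × 4 = 103.28
  [6→8]: (8.45+3.48)/2 × 2 = 11.93
  Sum = 185.975 mg/L·h
Extrapolated tail: C_last / k_e = 3.48 / 0.444 = 7.838
AUC_0→∞ = 185.975 + 7.838 = 193.813 mg/L·h

AUC = 194 mg/L·h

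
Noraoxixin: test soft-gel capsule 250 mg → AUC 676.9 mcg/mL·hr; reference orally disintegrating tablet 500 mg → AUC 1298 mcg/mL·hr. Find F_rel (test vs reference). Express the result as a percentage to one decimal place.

F_rel = (AUC_test/D_test) / (AUC_ref/D_ref)
      = (676.9/250) / (1298/500)
      = 2.7076 / 2.596 = 1.0430 = 104.30%

F_rel = 104.3%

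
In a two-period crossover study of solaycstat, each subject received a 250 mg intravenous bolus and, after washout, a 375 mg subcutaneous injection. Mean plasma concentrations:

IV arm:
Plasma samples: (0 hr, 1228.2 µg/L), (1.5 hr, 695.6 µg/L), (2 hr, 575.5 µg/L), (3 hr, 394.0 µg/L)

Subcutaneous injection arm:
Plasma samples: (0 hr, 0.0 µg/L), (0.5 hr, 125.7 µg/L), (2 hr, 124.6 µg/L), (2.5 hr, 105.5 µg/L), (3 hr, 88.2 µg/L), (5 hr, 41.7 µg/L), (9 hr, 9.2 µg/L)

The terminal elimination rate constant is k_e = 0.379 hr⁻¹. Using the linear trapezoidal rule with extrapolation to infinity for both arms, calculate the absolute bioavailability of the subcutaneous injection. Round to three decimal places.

Trapezoidal AUC_0→3 (IV):
  [0→1.5]: (1228.2+695.6)/2 × 1.5 = 1442.85
  [1.5→2]: (695.6+575.5)/2 × 0.5 = 317.775
  [2→3]: (575.5+394.0)/2 × 1 = 484.75
  Sum = 2245.375 µg/L·hr
IV tail: 394.0/0.379 = 1039.578; AUC_iv,0→∞ = 2245.375 + 1039.578 = 3284.953 µg/L·hr
Trapezoidal AUC_0→9 (subcutaneous injection):
  [0→0.5]: (0.0+125.7)/2 × 0.5 = 31.425
  [0.5→2]: (125.7+124.6)/2 × 1.5 = 187.725
  [2→2.5]: (124.6+105.5)/2 × 0.5 = 57.525
  [2.5→3]: (105.5+88.2)/2 × 0.5 = 48.425
  [3→5]: (88.2+41.7)/2 × 2 = 129.9
  [5→9]: (41.7+9.2)/2 × 4 = 101.8
  Sum = 556.8 µg/L·hr
subcutaneous injection tail: 9.2/0.379 = 24.274; AUC_ev,0→∞ = 556.8 + 24.274 = 581.074 µg/L·hr
F = (AUC_ev/D_ev)/(AUC_iv/D_iv) = (581.074/375)/(3284.953/250) = 1.54953/13.139812 = 0.1179

F = 0.118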